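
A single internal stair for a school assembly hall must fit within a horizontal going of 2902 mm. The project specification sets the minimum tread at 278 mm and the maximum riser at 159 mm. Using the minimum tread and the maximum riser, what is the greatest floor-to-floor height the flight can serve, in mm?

2902 / 278 = 10.44, so 10 treads fit.
Risers = treads + 1 = 11.
Maximum height = 11 × 159 = 1749 mm.

1749 mm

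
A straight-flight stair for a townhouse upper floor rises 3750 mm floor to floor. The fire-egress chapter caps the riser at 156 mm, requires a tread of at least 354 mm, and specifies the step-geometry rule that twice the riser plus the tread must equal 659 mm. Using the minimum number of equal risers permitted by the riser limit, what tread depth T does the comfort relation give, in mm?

⌈3750/156⌉ = 25 risers.
R = 3750 ÷ 25 = 150 mm.
T = 659 − 2·150 = 359 mm, which satisfies the 354 mm minimum.

359 mm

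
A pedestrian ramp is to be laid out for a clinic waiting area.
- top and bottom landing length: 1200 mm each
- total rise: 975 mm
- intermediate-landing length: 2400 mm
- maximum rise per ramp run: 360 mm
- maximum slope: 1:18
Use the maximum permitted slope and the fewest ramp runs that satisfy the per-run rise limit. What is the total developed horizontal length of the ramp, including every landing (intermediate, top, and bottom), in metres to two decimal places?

975 / 360 = 2.708 → round up to 3 ramp runs. That means 2 intermediate landings.
Ramp run (horizontal) at 1:18: 975 × 18 = 17550 mm.
Intermediate landings: 2 × 2400 = 4800 mm.
Top and bottom landings: 2 × 1200 = 2400 mm.
Total = 17550 + 4800 + 2400 = 24750 mm.
= 24.75 m.

24.75 m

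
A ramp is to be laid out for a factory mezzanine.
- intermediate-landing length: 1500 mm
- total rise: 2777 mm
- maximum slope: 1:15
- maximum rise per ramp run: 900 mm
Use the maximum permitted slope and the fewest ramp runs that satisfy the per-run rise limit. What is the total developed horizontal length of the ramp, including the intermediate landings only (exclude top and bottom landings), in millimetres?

2777 / 900 = 3.09, so 4 ramp runs are needed. That means 3 intermediate landings.
Horizontal run for 2777 mm of rise at 1:15 is 2777 × 15 = 41655 mm.
Intermediate landings: 3 × 1500 = 4500 mm.
Developed length = 41655 + 4500 = 46155 mm.

46155 mm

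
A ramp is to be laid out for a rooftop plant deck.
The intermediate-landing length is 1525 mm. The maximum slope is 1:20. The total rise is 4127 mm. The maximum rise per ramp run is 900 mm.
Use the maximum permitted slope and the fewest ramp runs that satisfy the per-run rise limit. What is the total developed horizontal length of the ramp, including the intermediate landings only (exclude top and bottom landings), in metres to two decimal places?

88.64 m

⌈4127/900⌉ = 5 ramp runs. That means 4 intermediate landings.
Horizontal run for 4127 mm of rise at 1:20 is 4127 × 20 = 82540 mm.
4 intermediate landings contribute 4 × 1525 = 6100 mm.
Total developed length = 82540 + 6100 = 88640 mm.
= 88.64 m.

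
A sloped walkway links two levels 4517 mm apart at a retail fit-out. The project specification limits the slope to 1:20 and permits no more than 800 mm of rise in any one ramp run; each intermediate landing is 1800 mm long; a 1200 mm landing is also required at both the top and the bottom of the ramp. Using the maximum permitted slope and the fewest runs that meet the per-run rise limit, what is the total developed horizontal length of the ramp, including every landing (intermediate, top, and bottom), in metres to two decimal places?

At most 800 each: 4517/800 = 5.65, giving 6 ramp runs. That means 5 intermediate landings.
Horizontal run for 4517 mm of rise at 1:20 is 4517 × 20 = 90340 mm.
Intermediate landings: 5 × 1800 = 9000 mm.
Top and bottom landings: 2 × 1200 = 2400 mm.
Total = 90340 + 9000 + 2400 = 101740 mm.
= 101.74 m.

101.74 m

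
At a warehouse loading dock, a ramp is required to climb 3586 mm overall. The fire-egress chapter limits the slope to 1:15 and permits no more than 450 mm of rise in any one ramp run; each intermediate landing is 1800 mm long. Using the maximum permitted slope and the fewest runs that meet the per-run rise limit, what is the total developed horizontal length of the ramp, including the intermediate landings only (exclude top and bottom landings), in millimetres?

3586 / 450 = 7.97, so 8 ramp runs are needed. That means 7 intermediate landings.
Ramp run (horizontal) at 1:15: 3586 × 15 = 53790 mm.
7 intermediate landings contribute 7 × 1800 = 12600 mm.
Developed length = 53790 + 12600 = 66390 mm.

66390 mm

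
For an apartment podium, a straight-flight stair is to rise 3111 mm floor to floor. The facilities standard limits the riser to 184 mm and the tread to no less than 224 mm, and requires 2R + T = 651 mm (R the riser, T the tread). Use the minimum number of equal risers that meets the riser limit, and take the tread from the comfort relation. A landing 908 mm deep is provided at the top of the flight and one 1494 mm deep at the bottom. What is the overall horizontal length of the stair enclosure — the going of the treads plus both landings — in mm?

6962 mm

3111 / 184 = 16.91, so 17 risers are needed.
Each riser is 3111/17 = 183 mm (≤ 184 mm).
Tread T = 651 − 2 × 183 = 285 mm (≥ 224 mm).
17 risers give 16 treads; going = 16 × 285 = 4560 mm.
Add landings: 4560 + 908 + 1494 = 6962 mm.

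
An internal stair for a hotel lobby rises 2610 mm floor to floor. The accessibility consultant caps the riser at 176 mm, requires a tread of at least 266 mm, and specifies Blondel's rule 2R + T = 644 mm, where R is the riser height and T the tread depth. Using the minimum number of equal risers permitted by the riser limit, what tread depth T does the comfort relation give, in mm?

296 mm

⌈2610/176⌉ = 15 risers.
R = 2610 ÷ 15 = 174 mm.
Tread T = 644 − 2 × 174 = 296 mm (≥ 266 mm).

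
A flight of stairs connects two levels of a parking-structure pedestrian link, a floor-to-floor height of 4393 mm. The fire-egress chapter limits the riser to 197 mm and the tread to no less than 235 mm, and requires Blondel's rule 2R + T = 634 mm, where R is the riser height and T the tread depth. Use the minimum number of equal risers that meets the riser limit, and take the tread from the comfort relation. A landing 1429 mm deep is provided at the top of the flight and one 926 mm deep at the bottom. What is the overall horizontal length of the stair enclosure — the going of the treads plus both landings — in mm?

7899 mm

At most 197 each: 4393/197 = 22.30, giving 23 risers.
R = 4393 ÷ 23 = 191 mm.
T = 634 − 2·191 = 252 mm, which satisfies the 235 mm minimum.
23 risers give 22 treads; going = 22 × 252 = 5544 mm.
Enclosure = 5544 + 1429 + 926 = 7899 mm.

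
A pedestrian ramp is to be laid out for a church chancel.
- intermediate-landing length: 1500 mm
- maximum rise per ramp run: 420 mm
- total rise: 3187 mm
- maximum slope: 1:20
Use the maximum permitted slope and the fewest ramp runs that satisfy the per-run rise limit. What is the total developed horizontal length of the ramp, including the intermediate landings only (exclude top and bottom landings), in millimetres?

74240 mm

⌈3187/420⌉ = 8 ramp runs. That means 7 intermediate landings.
Horizontal run for 3187 mm of rise at 1:20 is 3187 × 20 = 63740 mm.
Intermediate landings: 7 × 1500 = 10500 mm.
Total developed length = 63740 + 10500 = 74240 mm.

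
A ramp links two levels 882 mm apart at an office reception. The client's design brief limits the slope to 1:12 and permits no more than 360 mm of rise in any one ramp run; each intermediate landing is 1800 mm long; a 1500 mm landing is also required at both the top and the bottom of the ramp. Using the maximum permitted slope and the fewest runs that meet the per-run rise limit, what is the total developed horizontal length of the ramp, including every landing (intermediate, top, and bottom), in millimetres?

17184 mm

882 / 360 = 2.45, so 3 ramp runs are needed. That means 2 intermediate landings.
Horizontal run for 882 mm of rise at 1:12 is 882 × 12 = 10584 mm.
Intermediate landings: 2 × 1800 = 3600 mm.
Top and bottom landings: 2 × 1500 = 3000 mm.
Total = 10584 + 3600 + 3000 = 17184 mm.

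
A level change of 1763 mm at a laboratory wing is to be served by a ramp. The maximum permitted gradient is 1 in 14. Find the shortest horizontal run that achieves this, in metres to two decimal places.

Run = rise × 14 = 1763 × 14 = 24682 mm.
24682 mm = 24.68 m.

24.68 m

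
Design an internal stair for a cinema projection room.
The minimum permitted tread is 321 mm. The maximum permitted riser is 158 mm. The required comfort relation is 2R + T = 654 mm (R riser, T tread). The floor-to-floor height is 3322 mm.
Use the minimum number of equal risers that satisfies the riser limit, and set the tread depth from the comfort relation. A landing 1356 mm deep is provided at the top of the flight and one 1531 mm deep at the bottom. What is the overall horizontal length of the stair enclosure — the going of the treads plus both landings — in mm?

3322 / 158 = 21.03, so 22 risers are needed.
Each riser is 3322/22 = 151 mm (≤ 158 mm).
From 2R + T = 654: T = 654 − 302 = 352 mm.
Going = (22 − 1) × 352 = 7392 mm.
Enclosure = 7392 + 1356 + 1531 = 10279 mm.

10279 mm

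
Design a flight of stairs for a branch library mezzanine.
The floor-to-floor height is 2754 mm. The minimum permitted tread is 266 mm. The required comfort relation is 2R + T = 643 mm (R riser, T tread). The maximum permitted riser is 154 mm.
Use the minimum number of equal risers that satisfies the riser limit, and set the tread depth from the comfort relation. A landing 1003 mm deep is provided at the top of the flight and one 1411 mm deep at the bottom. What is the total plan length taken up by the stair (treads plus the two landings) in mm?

⌈2754/154⌉ = 18 risers.
R = 2754 ÷ 18 = 153 mm.
T = 643 − 2·153 = 337 mm, which satisfies the 266 mm minimum.
Going = (18 − 1) × 337 = 5729 mm.
Enclosure = 5729 + 1003 + 1411 = 8143 mm.

8143 mm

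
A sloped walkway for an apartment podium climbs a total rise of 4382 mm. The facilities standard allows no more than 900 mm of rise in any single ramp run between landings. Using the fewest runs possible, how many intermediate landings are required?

4 intermediate landings

At most 900 each: 4382/900 = 4.87, giving 5 ramp runs.
5 runs are separated by 4 intermediate landings.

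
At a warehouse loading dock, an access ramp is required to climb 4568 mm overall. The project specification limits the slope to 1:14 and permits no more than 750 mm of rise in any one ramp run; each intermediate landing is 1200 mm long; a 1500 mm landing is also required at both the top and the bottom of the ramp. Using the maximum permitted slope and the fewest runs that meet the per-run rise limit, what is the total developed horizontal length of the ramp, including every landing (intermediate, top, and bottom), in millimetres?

74152 mm

⌈4568/750⌉ = 7 ramp runs. That means 6 intermediate landings.
Ramp run (horizontal) at 1:14: 4568 × 14 = 63952 mm.
6 intermediate landings contribute 6 × 1200 = 7200 mm.
Top and bottom landings: 2 × 1500 = 3000 mm.
Total = 63952 + 7200 + 3000 = 74152 mm.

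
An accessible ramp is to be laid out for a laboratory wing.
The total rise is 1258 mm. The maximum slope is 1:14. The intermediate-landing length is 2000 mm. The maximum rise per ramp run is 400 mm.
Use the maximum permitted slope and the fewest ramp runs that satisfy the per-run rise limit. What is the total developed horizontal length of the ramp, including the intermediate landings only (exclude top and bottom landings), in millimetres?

23612 mm

1258 / 400 = 3.145 → round up to 4 ramp runs. That means 3 intermediate landings.
Ramp run (horizontal) at 1:14: 1258 × 14 = 17612 mm.
Intermediate landings: 3 × 2000 = 6000 mm.
Developed length = 17612 + 6000 = 23612 mm.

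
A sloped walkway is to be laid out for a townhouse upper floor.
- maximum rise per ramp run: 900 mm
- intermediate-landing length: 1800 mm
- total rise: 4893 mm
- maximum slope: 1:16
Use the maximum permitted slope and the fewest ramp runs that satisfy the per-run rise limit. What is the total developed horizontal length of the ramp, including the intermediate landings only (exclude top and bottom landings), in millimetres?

87288 mm

4893 / 900 = 5.44, so 6 ramp runs are needed. That means 5 intermediate landings.
Ramp run (horizontal) at 1:16: 4893 × 16 = 78288 mm.
Intermediate landings: 5 × 1800 = 9000 mm.
Developed length = 78288 + 9000 = 87288 mm.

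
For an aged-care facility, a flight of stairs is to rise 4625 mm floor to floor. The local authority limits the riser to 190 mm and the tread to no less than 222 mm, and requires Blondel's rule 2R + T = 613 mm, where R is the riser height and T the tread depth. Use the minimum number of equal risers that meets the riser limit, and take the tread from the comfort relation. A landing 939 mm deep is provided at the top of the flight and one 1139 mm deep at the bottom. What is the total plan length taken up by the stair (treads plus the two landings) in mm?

7910 mm

4625 / 190 = 24.34, so 25 risers are needed.
R = 4625 ÷ 25 = 185 mm.
From 2R + T = 613: T = 613 − 370 = 243 mm.
Going = (25 − 1) × 243 = 5832 mm.
Add landings: 5832 + 939 + 1139 = 7910 mm.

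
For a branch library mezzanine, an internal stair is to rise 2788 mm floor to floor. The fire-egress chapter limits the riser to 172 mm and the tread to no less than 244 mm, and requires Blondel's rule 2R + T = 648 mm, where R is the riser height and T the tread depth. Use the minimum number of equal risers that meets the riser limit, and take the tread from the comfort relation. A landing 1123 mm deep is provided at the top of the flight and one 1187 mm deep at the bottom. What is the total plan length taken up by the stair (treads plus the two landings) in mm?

7430 mm

2788 / 172 = 16.209 → round up to 17 risers.
Each riser is 2788/17 = 164 mm (≤ 172 mm).
T = 648 − 2·164 = 320 mm, which satisfies the 244 mm minimum.
Treads = 17 − 1 = 16; going = 16 × 320 = 5120 mm.
Add landings: 5120 + 1123 + 1187 = 7430 mm.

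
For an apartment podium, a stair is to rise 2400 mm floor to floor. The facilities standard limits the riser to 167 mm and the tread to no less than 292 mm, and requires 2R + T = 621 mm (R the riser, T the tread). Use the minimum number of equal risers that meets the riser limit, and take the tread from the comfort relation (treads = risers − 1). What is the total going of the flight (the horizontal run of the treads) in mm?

At most 167 each: 2400/167 = 14.37, giving 15 risers.
Riser R = 2400 / 15 = 160 mm, within the 167 mm limit.
From 2R + T = 621: T = 621 − 320 = 301 mm.
Going = (15 − 1) × 301 = 4214 mm.

4214 mm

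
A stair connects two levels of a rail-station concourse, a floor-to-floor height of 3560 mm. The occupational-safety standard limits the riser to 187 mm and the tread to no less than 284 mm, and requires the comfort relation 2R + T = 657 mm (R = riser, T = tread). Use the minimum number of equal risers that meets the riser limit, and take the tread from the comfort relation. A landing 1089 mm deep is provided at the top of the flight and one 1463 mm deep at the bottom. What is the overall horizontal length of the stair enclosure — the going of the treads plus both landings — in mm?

8271 mm

⌈3560/187⌉ = 20 risers.
Each riser is 3560/20 = 178 mm (≤ 187 mm).
T = 657 − 2·178 = 301 mm, which satisfies the 284 mm minimum.
Going = (20 − 1) × 301 = 5719 mm.
Add landings: 5719 + 1089 + 1463 = 8271 mm.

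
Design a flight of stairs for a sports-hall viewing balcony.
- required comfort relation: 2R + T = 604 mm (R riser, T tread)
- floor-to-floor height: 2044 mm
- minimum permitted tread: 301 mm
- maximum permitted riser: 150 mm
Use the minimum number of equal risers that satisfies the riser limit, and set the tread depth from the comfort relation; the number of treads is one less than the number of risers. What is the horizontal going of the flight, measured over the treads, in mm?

4056 mm

2044 / 150 = 13.627 → round up to 14 risers.
Riser R = 2044 / 14 = 146 mm, within the 150 mm limit.
From 2R + T = 604: T = 604 − 292 = 312 mm.
14 risers give 13 treads; going = 13 × 312 = 4056 mm.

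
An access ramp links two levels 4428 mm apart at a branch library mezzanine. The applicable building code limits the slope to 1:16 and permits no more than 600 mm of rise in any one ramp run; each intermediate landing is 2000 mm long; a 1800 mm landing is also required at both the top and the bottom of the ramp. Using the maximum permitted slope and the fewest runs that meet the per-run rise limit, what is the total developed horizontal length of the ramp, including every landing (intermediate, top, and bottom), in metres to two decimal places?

88.45 m

At most 600 each: 4428/600 = 7.38, giving 8 ramp runs. That means 7 intermediate landings.
Horizontal run for 4428 mm of rise at 1:16 is 4428 × 16 = 70848 mm.
7 intermediate landings contribute 7 × 2000 = 14000 mm.
Top and bottom landings: 2 × 1800 = 3600 mm.
Total = 70848 + 14000 + 3600 = 88448 mm.
= 88.45 m.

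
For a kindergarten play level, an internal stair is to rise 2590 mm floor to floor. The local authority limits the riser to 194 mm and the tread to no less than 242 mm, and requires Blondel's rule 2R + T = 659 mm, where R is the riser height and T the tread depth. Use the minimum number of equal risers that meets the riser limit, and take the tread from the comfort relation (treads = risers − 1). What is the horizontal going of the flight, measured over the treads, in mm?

⌈2590/194⌉ = 14 risers.
Each riser is 2590/14 = 185 mm (≤ 194 mm).
From 2R + T = 659: T = 659 − 370 = 289 mm.
Treads = 14 − 1 = 13; going = 13 × 289 = 3757 mm.

3757 mm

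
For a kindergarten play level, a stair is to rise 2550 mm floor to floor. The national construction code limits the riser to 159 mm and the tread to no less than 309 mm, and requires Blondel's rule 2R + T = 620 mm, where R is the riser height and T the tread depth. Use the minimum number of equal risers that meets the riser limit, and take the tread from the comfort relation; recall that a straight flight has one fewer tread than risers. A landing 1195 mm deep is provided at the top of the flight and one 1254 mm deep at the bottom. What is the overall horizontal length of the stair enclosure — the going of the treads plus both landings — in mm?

7569 mm

At most 159 each: 2550/159 = 16.04, giving 17 risers.
Riser R = 2550 / 17 = 150 mm, within the 159 mm limit.
Tread T = 620 − 2 × 150 = 320 mm (≥ 309 mm).
Treads = 17 − 1 = 16; going = 16 × 320 = 5120 mm.
Enclosure = 5120 + 1195 + 1254 = 7569 mm.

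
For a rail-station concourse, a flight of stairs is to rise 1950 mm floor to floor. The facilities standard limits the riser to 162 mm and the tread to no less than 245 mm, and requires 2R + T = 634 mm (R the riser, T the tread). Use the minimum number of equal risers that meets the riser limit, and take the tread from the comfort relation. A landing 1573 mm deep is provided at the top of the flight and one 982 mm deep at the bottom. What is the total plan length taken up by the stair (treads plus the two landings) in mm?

⌈1950/162⌉ = 13 risers.
Riser R = 1950 / 13 = 150 mm, within the 162 mm limit.
T = 634 − 2·150 = 334 mm, which satisfies the 245 mm minimum.
Treads = 13 − 1 = 12; going = 12 × 334 = 4008 mm.
Add landings: 4008 + 1573 + 982 = 6563 mm.

6563 mm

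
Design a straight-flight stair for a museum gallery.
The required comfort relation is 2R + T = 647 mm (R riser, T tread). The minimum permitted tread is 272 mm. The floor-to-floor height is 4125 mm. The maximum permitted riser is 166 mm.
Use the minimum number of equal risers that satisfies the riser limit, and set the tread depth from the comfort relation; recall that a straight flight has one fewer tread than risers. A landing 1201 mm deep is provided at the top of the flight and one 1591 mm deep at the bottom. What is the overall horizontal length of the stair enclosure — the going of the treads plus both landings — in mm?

4125 / 166 = 24.849 → round up to 25 risers.
Each riser is 4125/25 = 165 mm (≤ 166 mm).
T = 647 − 2·165 = 317 mm, which satisfies the 272 mm minimum.
Going = (25 − 1) × 317 = 7608 mm.
Enclosure = 7608 + 1201 + 1591 = 10400 mm.

10400 mm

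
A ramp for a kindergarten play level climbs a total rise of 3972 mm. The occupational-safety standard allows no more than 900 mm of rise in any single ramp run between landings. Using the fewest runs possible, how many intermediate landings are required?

4 intermediate landings

⌈3972/900⌉ = 5 ramp runs.
5 runs are separated by 4 intermediate landings.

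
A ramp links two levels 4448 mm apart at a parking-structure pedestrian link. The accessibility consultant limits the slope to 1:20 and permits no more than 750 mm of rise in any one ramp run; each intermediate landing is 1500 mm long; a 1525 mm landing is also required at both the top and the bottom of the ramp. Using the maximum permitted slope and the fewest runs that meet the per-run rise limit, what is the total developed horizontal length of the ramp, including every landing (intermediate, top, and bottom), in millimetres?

4448 / 750 = 5.931 → round up to 6 ramp runs. That means 5 intermediate landings.
Horizontal run for 4448 mm of rise at 1:20 is 4448 × 20 = 88960 mm.
5 intermediate landings contribute 5 × 1500 = 7500 mm.
Top and bottom landings: 2 × 1525 = 3050 mm.
Total = 88960 + 7500 + 3050 = 99510 mm.

99510 mm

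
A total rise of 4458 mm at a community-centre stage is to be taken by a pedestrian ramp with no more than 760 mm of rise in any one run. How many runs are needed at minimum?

6 runs

At most 760 each: 4458/760 = 5.87, giving 6 ramp runs.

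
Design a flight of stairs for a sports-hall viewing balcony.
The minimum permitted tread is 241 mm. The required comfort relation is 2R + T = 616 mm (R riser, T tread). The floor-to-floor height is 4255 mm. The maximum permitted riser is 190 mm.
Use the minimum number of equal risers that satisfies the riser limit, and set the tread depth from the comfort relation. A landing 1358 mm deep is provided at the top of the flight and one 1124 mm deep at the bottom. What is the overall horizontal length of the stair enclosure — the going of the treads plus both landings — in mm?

7894 mm

⌈4255/190⌉ = 23 risers.
Riser R = 4255 / 23 = 185 mm, within the 190 mm limit.
T = 616 − 2·185 = 246 mm, which satisfies the 241 mm minimum.
23 risers give 22 treads; going = 22 × 246 = 5412 mm.
Enclosure = 5412 + 1358 + 1124 = 7894 mm.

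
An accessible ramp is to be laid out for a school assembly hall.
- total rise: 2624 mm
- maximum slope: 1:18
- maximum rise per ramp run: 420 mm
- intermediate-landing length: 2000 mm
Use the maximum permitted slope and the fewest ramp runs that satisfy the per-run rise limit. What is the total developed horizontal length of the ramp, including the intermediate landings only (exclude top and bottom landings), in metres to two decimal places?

59.23 m

2624 / 420 = 6.25, so 7 ramp runs are needed. That means 6 intermediate landings.
Ramp run (horizontal) at 1:18: 2624 × 18 = 47232 mm.
6 intermediate landings contribute 6 × 2000 = 12000 mm.
Total developed length = 47232 + 12000 = 59232 mm.
= 59.23 m.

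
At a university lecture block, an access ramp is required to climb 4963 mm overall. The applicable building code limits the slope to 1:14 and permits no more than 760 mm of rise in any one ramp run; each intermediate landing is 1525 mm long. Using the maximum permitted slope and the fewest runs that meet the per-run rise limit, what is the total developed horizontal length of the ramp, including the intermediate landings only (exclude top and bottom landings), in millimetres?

78632 mm

4963 / 760 = 6.53, so 7 ramp runs are needed. That means 6 intermediate landings.
Ramp run (horizontal) at 1:14: 4963 × 14 = 69482 mm.
Intermediate landings: 6 × 1525 = 9150 mm.
Developed length = 69482 + 9150 = 78632 mm.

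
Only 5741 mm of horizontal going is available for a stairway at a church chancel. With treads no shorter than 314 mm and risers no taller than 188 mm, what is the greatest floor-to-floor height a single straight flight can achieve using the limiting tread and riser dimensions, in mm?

3572 mm

5741 / 314 = 18.28, so 18 treads fit.
Risers = treads + 1 = 19.
Maximum height = 19 × 188 = 3572 mm.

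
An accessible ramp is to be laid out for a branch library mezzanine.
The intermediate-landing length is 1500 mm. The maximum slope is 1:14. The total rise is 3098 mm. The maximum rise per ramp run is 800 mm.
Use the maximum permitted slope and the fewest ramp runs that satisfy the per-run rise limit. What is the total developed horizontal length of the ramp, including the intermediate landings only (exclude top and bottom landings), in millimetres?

47872 mm

3098 / 800 = 3.873 → round up to 4 ramp runs. That means 3 intermediate landings.
Ramp run (horizontal) at 1:14: 3098 × 14 = 43372 mm.
Intermediate landings: 3 × 1500 = 4500 mm.
Total developed length = 43372 + 4500 = 47872 mm.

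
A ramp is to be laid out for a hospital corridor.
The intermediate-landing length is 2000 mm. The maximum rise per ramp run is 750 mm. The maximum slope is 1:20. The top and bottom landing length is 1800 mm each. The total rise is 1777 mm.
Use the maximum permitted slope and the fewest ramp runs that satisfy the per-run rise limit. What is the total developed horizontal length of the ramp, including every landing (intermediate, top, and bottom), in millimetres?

43140 mm

⌈1777/750⌉ = 3 ramp runs. That means 2 intermediate landings.
Ramp run (horizontal) at 1:20: 1777 × 20 = 35540 mm.
Intermediate landings: 2 × 2000 = 4000 mm.
Top and bottom landings: 2 × 1800 = 3600 mm.
Total = 35540 + 4000 + 3600 = 43140 mm.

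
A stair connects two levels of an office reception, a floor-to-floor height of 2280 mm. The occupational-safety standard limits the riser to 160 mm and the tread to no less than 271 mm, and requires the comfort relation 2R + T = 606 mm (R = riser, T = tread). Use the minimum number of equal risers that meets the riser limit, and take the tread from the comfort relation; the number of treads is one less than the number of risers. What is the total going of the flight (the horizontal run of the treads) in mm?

4228 mm

⌈2280/160⌉ = 15 risers.
Riser R = 2280 / 15 = 152 mm, within the 160 mm limit.
T = 606 − 2·152 = 302 mm, which satisfies the 271 mm minimum.
Going = (15 − 1) × 302 = 4228 mm.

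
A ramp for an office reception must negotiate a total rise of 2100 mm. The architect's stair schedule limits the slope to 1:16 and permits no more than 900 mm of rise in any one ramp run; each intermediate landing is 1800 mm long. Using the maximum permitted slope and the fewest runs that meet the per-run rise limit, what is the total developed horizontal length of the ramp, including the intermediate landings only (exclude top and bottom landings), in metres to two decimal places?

2100 / 900 = 2.333 → round up to 3 ramp runs. That means 2 intermediate landings.
Horizontal run for 2100 mm of rise at 1:16 is 2100 × 16 = 33600 mm.
Intermediate landings: 2 × 1800 = 3600 mm.
Total developed length = 33600 + 3600 = 37200 mm.
= 37.20 m.

37.20 m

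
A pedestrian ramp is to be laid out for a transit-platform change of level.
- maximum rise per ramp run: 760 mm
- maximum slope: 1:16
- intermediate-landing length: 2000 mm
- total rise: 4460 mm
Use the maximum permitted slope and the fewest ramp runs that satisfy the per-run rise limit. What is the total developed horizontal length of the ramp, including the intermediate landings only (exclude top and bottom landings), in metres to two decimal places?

81.36 m

4460 / 760 = 5.87, so 6 ramp runs are needed. That means 5 intermediate landings.
Ramp run (horizontal) at 1:16: 4460 × 16 = 71360 mm.
Intermediate landings: 5 × 2000 = 10000 mm.
Total developed length = 71360 + 10000 = 81360 mm.
= 81.36 m.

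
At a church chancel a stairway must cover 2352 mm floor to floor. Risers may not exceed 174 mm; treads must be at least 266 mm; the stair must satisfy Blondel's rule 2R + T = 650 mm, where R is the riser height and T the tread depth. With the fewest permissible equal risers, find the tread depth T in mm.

314 mm

⌈2352/174⌉ = 14 risers.
Riser R = 2352 / 14 = 168 mm, within the 174 mm limit.
Tread T = 650 − 2 × 168 = 314 mm (≥ 266 mm).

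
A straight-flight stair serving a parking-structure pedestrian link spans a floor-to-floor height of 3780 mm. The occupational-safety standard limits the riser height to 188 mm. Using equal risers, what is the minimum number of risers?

21 risers

⌈3780/188⌉ = 21 risers.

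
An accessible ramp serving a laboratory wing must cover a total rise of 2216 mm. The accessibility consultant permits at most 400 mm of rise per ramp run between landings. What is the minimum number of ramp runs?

⌈2216/400⌉ = 6 ramp runs.

6 runs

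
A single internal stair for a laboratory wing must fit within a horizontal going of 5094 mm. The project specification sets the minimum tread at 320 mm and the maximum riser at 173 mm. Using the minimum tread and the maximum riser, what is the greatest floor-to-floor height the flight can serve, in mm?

5094 / 320 = 15.92, so 15 treads fit.
Risers = treads + 1 = 16.
Maximum height = 16 × 173 = 2768 mm.

2768 mm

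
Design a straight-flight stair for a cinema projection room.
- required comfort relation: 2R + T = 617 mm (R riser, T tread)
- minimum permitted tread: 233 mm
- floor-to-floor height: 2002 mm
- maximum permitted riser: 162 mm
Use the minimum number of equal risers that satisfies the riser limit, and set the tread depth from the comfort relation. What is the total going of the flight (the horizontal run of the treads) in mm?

3708 mm

2002 / 162 = 12.358 → round up to 13 risers.
R = 2002 ÷ 13 = 154 mm.
T = 617 − 2·154 = 309 mm, which satisfies the 233 mm minimum.
Going = (13 − 1) × 309 = 3708 mm.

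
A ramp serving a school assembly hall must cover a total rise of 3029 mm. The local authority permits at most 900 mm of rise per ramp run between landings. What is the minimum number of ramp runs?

⌈3029/900⌉ = 4 ramp runs.

4 runs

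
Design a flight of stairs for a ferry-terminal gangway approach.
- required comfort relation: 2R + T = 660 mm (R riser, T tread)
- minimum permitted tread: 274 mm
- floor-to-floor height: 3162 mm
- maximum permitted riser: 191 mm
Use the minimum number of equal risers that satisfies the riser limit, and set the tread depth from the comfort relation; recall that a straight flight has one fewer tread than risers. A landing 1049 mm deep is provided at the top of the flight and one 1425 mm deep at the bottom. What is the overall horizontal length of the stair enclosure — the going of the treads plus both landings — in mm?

7082 mm

3162 / 191 = 16.55, so 17 risers are needed.
Each riser is 3162/17 = 186 mm (≤ 191 mm).
From 2R + T = 660: T = 660 − 372 = 288 mm.
Treads = 17 − 1 = 16; going = 16 × 288 = 4608 mm.
Add landings: 4608 + 1049 + 1425 = 7082 mm.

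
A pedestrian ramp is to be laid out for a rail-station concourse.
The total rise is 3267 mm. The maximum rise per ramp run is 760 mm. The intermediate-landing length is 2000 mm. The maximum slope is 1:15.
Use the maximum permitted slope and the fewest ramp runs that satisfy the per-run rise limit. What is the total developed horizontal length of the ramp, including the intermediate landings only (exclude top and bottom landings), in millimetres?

57005 mm

At most 760 each: 3267/760 = 4.30, giving 5 ramp runs. That means 4 intermediate landings.
Ramp run (horizontal) at 1:15: 3267 × 15 = 49005 mm.
Intermediate landings: 4 × 2000 = 8000 mm.
Developed length = 49005 + 8000 = 57005 mm.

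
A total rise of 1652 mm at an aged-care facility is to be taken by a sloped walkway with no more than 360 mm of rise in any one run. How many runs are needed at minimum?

1652 / 360 = 4.589 → round up to 5 ramp runs.

5 runs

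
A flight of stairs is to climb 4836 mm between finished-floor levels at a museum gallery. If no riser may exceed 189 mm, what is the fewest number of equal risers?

26 risers

4836 / 189 = 25.587 → round up to 26 risers.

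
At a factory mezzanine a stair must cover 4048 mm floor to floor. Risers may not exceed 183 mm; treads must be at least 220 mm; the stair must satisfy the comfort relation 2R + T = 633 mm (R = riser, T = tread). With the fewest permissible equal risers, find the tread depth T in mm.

At most 183 each: 4048/183 = 22.12, giving 23 risers.
Riser R = 4048 / 23 = 176 mm, within the 183 mm limit.
T = 633 − 2·176 = 281 mm, which satisfies the 220 mm minimum.

281 mm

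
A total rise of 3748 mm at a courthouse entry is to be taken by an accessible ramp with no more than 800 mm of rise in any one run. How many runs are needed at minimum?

3748 / 800 = 4.685 → round up to 5 ramp runs.

5 runs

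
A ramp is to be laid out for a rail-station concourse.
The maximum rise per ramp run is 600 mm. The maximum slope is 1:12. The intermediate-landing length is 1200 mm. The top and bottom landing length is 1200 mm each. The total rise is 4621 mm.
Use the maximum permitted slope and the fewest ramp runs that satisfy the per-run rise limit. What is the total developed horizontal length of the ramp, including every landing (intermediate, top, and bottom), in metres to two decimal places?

66.25 m

4621 / 600 = 7.702 → round up to 8 ramp runs. That means 7 intermediate landings.
Horizontal run for 4621 mm of rise at 1:12 is 4621 × 12 = 55452 mm.
Intermediate landings: 7 × 1200 = 8400 mm.
Top and bottom landings: 2 × 1200 = 2400 mm.
Total = 55452 + 8400 + 2400 = 66252 mm.
= 66.25 m.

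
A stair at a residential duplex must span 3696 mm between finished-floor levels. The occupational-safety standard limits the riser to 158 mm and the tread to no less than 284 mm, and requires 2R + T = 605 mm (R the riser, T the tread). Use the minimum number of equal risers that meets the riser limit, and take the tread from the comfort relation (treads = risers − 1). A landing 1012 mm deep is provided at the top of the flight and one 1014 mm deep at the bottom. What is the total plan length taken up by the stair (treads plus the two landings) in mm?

3696 / 158 = 23.392 → round up to 24 risers.
Riser R = 3696 / 24 = 154 mm, within the 158 mm limit.
T = 605 − 2·154 = 297 mm, which satisfies the 284 mm minimum.
Going = (24 − 1) × 297 = 6831 mm.
Add landings: 6831 + 1012 + 1014 = 8857 mm.

8857 mm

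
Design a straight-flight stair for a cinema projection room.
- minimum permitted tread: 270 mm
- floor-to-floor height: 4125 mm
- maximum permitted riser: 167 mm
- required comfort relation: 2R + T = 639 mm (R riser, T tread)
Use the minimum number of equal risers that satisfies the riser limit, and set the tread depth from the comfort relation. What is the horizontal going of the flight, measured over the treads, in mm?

4125 / 167 = 24.70, so 25 risers are needed.
Each riser is 4125/25 = 165 mm (≤ 167 mm).
T = 639 − 2·165 = 309 mm, which satisfies the 270 mm minimum.
25 risers give 24 treads; going = 24 × 309 = 7416 mm.

7416 mm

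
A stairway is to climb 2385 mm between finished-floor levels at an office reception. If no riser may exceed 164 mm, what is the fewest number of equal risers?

⌈2385/164⌉ = 15 risers.

15 risers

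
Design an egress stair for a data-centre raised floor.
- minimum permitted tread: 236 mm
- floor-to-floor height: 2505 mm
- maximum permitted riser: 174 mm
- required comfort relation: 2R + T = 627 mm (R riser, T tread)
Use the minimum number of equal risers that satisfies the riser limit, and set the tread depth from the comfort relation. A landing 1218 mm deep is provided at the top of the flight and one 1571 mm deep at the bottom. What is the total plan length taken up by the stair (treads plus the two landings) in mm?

⌈2505/174⌉ = 15 risers.
Each riser is 2505/15 = 167 mm (≤ 174 mm).
Tread T = 627 − 2 × 167 = 293 mm (≥ 236 mm).
15 risers give 14 treads; going = 14 × 293 = 4102 mm.
Add landings: 4102 + 1218 + 1571 = 6891 mm.

6891 mm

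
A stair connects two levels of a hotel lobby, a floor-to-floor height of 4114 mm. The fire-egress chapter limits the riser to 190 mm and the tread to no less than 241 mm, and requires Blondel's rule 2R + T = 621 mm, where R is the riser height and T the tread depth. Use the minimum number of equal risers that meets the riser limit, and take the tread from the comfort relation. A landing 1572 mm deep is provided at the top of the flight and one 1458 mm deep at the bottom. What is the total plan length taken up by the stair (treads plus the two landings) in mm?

4114 / 190 = 21.653 → round up to 22 risers.
R = 4114 ÷ 22 = 187 mm.
From 2R + T = 621: T = 621 − 374 = 247 mm.
Treads = 22 − 1 = 21; going = 21 × 247 = 5187 mm.
Enclosure = 5187 + 1572 + 1458 = 8217 mm.

8217 mm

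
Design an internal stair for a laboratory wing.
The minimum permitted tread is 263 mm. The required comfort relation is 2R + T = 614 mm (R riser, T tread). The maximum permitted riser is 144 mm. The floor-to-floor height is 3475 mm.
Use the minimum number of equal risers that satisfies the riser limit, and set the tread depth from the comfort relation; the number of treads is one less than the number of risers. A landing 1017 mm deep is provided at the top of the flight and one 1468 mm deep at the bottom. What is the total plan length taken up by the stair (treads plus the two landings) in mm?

3475 / 144 = 24.132 → round up to 25 risers.
Riser R = 3475 / 25 = 139 mm, within the 144 mm limit.
From 2R + T = 614: T = 614 − 278 = 336 mm.
Going = (25 − 1) × 336 = 8064 mm.
Enclosure = 8064 + 1017 + 1468 = 10549 mm.

10549 mm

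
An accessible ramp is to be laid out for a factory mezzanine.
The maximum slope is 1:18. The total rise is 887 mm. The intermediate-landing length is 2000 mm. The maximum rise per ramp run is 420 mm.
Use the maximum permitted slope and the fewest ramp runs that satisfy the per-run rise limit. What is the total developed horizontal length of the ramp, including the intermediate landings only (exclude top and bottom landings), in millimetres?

887 / 420 = 2.112 → round up to 3 ramp runs. That means 2 intermediate landings.
Horizontal run for 887 mm of rise at 1:18 is 887 × 18 = 15966 mm.
Intermediate landings: 2 × 2000 = 4000 mm.
Developed length = 15966 + 4000 = 19966 mm.

19966 mm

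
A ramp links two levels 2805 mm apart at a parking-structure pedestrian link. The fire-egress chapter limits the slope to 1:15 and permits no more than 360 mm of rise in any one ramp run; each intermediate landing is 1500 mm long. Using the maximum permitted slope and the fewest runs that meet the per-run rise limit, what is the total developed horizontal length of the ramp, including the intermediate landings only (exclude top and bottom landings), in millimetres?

52575 mm

At most 360 each: 2805/360 = 7.79, giving 8 ramp runs. That means 7 intermediate landings.
Ramp run (horizontal) at 1:15: 2805 × 15 = 42075 mm.
7 intermediate landings contribute 7 × 1500 = 10500 mm.
Total developed length = 42075 + 10500 = 52575 mm.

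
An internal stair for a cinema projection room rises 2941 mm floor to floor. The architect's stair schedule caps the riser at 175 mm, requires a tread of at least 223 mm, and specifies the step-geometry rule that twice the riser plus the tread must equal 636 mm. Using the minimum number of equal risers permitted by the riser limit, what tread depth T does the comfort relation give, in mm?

⌈2941/175⌉ = 17 risers.
Riser R = 2941 / 17 = 173 mm, within the 175 mm limit.
T = 636 − 2·173 = 290 mm, which satisfies the 223 mm minimum.

290 mm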